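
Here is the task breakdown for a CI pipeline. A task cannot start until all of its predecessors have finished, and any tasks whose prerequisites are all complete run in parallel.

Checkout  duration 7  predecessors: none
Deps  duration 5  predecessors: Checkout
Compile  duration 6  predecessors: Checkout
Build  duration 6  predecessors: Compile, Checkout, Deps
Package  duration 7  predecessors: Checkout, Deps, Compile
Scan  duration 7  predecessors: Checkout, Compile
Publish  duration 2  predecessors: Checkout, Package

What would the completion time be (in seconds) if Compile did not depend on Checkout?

21

Original critical path: Checkout→Compile→Package→Publish = 7+6+7+2 = 22 ⇒ 22 seconds.
Without Checkout→Compile, Compile's earliest start moves from 7 to 0.
New critical path: Checkout→Deps→Package→Publish = 7+5+7+2 = 21 ⇒ 21 seconds.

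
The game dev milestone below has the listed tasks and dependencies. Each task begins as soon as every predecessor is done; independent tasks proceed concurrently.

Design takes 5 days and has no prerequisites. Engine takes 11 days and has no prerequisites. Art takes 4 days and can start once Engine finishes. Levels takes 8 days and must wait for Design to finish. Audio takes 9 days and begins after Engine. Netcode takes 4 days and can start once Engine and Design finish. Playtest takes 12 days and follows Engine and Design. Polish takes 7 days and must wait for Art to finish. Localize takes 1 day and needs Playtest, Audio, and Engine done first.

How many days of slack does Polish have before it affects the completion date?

2

Engine→Playtest→Localize = 11+12+1 = 24 sets the makespan at 24 days.
Longest path through Polish: 22 days (earliest finish 22, latest finish 24).
Slack of Polish = 17 − 15 = 2 days.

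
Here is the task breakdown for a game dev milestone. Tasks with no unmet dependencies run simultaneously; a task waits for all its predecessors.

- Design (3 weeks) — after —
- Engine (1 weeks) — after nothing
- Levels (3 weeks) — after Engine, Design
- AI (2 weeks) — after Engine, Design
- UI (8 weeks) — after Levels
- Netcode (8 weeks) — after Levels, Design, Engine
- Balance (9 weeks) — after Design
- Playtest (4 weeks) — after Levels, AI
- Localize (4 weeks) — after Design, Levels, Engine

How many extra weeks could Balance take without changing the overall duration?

Design→Levels→UI = 3+3+8 = 14 sets the makespan at 14 weeks.
The longest chain containing Balance totals 12 weeks.
So Balance can slip 14 − 12 = 2 weeks.

2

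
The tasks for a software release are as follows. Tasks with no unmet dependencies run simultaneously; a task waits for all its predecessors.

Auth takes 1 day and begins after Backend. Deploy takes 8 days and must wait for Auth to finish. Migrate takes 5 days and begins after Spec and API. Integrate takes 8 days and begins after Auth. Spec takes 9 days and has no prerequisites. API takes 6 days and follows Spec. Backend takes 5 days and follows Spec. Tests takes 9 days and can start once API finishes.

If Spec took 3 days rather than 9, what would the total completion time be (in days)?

Baseline: Spec→API→Tests = 9+6+9 = 24 → 24 days.
Spec lies on that path, so at 3 days the path becomes 18 days.
That remains the longest chain; total 18 days.

18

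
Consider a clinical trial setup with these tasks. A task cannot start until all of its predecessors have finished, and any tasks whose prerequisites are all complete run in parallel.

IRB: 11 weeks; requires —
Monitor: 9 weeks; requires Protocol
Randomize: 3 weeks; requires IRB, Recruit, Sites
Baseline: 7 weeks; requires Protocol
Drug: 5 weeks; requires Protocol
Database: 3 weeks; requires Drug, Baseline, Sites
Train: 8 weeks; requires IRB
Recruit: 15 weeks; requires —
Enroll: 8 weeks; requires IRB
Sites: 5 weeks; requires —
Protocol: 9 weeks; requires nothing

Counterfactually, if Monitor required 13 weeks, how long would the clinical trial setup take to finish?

Critical path before the change: Protocol→Baseline→Database = 9+7+3 = 19 giving 19 weeks.
Monitor has 1 week of float (longest path through it is 18).
The binding chain switches to Protocol→Monitor = 9+13 = 22; finish 22 weeks.

22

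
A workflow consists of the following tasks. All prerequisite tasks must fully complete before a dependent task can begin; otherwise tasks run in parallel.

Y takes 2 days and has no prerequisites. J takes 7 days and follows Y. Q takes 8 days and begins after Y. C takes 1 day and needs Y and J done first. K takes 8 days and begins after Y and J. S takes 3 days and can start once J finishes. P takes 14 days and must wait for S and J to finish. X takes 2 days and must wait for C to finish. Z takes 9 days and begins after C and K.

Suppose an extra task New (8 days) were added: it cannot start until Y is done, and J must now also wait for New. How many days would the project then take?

34

Originally the project takes 26 days.
With New inserted, J now waits for max(Y, New).
New critical path: Y→New→J→K→Z = 2+8+7+8+9 = 34 ⇒ 34 days.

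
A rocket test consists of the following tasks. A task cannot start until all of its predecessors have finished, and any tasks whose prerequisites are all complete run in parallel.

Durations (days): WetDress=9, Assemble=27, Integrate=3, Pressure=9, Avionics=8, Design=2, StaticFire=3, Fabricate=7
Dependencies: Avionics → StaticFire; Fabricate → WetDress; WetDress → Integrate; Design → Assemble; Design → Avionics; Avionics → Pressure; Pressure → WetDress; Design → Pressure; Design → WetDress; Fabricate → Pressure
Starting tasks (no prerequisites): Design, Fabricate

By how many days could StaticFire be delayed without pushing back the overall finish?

18

Critical path: Design→Avionics→Pressure→WetDress→Integrate = 2+8+9+9+3 = 31, so the finish is 31 days.
The longest chain containing StaticFire totals 13 days.
Slack of StaticFire = 28 − 10 = 18 days.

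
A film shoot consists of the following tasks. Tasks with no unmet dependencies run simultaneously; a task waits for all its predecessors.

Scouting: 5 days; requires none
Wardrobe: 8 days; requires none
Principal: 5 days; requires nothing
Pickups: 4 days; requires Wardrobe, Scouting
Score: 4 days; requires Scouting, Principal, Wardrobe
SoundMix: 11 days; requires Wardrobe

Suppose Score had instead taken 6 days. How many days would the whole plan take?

19

Baseline: Wardrobe→SoundMix = 8+11 = 19 → 19 days.
Score has 7 days of float (longest path through it is 12).
That remains the longest chain; total 19 days.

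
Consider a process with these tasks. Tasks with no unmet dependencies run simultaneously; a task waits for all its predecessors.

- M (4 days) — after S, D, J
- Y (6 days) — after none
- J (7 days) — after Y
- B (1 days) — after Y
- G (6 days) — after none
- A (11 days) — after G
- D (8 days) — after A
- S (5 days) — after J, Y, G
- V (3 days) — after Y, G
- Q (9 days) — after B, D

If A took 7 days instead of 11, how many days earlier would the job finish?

Actual critical path: G→A→D→Q = 6+11+8+9 = 34 ⇒ 34 days.
A lies on that path, so at 7 days the path becomes 30 days.
That remains the longest chain; total 30 days.
Change in finish: 30 − 34 = -4 days.

4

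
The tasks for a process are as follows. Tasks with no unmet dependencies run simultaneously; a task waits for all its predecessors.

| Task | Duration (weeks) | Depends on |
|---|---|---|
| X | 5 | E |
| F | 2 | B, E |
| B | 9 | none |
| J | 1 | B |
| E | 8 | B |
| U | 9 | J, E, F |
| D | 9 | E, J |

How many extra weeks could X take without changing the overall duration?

6

Critical path: B→E→F→U = 9+8+2+9 = 28, so the finish is 28 weeks.
Longest path through X: 22 weeks (earliest finish 22, latest finish 28).
Float = 28 − 22 = 6.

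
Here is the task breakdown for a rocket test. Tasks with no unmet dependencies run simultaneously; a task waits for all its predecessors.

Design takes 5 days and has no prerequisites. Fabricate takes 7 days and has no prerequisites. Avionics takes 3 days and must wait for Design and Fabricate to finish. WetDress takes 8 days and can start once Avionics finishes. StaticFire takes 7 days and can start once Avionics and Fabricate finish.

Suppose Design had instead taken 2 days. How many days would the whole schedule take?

The binding path is Fabricate→Avionics→WetDress = 7+3+8 = 18; finish at 18 days.
Design has 2 days of float (longest path through it is 16).
That remains the longest chain; total 18 days.

18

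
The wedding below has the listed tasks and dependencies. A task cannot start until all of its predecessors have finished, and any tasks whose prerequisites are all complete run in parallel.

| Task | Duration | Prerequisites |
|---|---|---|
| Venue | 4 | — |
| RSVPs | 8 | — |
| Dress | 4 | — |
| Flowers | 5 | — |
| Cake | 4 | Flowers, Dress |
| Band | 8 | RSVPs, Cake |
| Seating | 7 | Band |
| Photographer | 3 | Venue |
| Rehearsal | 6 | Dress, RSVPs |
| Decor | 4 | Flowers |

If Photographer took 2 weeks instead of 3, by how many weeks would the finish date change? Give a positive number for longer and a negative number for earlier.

0

Critical path before the change: Flowers→Cake→Band→Seating = 5+4+8+7 = 24 giving 24 weeks.
Photographer is off the critical path — its longest chain is 7 weeks, giving 17 of slack.
No other chain overtakes it, so the finish is 24 weeks.
Change in finish: 24 − 24 = +0 weeks.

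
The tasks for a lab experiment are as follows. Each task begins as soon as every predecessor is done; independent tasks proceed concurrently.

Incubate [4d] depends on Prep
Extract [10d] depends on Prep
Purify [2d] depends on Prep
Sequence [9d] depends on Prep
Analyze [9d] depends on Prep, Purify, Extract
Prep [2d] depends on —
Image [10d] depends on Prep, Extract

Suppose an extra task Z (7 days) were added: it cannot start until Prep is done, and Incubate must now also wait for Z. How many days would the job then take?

Originally the job takes 22 days.
With Z inserted, Incubate now waits for max(Prep, Z).
New critical path: Prep→Extract→Image = 2+10+10 = 22 ⇒ 22 days.

22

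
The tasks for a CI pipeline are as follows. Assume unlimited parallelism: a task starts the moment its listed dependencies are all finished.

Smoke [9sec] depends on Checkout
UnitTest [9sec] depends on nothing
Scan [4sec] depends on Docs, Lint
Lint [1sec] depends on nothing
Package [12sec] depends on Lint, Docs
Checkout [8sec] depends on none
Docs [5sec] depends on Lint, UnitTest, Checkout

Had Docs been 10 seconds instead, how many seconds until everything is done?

31

Actual critical path: UnitTest→Docs→Package = 9+5+12 = 26 ⇒ 26 seconds.
Docs lies on that path, so at 10 seconds the path becomes 31 seconds.
That remains the longest chain; total 31 seconds.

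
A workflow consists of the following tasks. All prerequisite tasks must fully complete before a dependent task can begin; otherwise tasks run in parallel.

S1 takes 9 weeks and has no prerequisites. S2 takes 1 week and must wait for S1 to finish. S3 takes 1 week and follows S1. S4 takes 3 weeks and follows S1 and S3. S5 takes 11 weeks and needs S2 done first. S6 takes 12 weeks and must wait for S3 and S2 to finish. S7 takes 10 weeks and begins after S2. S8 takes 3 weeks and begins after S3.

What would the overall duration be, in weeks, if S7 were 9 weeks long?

22

As given, the longest chain is S1→S2→S6 = 9+1+12 = 22, so the finish is 22 weeks.
The longest path through S7 is only 20 weeks, so S7 has float 2.
The critical path is still S1→S2→S6; finish is now 22 weeks.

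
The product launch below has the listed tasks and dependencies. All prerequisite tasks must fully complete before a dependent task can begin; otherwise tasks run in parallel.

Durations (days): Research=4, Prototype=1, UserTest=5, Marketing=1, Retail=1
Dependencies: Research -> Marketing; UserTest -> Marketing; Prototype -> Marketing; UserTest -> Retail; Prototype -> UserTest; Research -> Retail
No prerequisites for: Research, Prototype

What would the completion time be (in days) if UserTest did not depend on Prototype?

Before: longest chain Prototype→UserTest→Marketing = 1+5+1 = 7, finish 7.
Without Prototype→UserTest, UserTest's earliest start moves from 1 to 0.
After: UserTest→Marketing = 5+1 = 6 → 6 days.

6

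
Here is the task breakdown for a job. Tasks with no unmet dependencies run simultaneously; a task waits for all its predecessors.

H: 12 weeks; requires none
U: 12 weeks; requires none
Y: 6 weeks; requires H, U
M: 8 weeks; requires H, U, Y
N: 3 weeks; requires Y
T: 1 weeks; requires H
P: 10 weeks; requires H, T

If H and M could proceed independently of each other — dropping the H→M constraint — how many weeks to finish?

26

With the dependency in place, H→Y→M = 12+6+8 = 26 sets the finish at 26 weeks.
Dropping H→M doesn't change M's earliest start (18); another predecessor still binds.
New critical path: H→Y→M = 12+6+8 = 26 ⇒ 26 weeks.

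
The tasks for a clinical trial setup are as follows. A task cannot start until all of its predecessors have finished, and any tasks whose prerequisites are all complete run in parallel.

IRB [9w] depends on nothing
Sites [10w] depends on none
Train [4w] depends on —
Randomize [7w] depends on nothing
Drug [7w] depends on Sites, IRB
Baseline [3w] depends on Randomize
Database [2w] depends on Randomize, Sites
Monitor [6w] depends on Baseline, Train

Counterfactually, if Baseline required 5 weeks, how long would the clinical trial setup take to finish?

Critical path before the change: Sites→Drug = 10+7 = 17 giving 17 weeks.
The longest path through Baseline is only 16 weeks, so Baseline has float 1.
Now Randomize→Baseline→Monitor = 7+5+6 = 18 is longest, so the finish becomes 18 weeks.

18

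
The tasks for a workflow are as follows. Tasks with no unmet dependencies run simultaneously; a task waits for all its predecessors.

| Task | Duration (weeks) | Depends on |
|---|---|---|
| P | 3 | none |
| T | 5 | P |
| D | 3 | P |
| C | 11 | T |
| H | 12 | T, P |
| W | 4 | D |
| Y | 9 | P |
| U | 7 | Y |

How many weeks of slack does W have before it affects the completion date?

Critical path: P→T→H = 3+5+12 = 20, so the finish is 20 weeks.
The longest chain containing W totals 10 weeks.
Float = 20 − 10 = 10.

10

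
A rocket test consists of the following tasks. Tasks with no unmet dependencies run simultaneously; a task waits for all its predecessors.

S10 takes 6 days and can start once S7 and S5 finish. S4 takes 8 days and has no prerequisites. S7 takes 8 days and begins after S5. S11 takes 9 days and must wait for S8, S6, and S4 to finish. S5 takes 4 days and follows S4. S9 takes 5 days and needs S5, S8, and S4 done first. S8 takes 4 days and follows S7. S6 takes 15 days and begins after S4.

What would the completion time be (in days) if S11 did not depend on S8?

32

Original critical path: S4→S5→S7→S8→S11 = 8+4+8+4+9 = 33 ⇒ 33 days.
Without S8→S11, S11's earliest start moves from 24 to 23.
New critical path: S4→S6→S11 = 8+15+9 = 32 ⇒ 32 days.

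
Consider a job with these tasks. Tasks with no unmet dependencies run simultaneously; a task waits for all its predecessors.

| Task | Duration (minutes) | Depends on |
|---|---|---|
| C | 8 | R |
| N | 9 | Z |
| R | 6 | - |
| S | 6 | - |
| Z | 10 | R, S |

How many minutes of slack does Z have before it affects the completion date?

R→Z→N = 6+10+9 = 25 sets the makespan at 25 minutes.
The longest chain containing Z totals 25 minutes.
Float = 25 − 25 = 0.

0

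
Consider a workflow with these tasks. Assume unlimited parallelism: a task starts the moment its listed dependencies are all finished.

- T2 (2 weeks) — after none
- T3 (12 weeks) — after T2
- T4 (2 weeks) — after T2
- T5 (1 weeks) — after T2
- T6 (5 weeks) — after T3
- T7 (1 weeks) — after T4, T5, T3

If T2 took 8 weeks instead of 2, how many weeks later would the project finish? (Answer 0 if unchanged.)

6

Baseline: T2→T3→T6 = 2+12+5 = 19 → 19 weeks.
T2 is on the critical path; changing it to 8 makes that path 25 weeks.
No other chain overtakes it, so the finish is 25 weeks.
Change in finish: 25 − 19 = +6 weeks.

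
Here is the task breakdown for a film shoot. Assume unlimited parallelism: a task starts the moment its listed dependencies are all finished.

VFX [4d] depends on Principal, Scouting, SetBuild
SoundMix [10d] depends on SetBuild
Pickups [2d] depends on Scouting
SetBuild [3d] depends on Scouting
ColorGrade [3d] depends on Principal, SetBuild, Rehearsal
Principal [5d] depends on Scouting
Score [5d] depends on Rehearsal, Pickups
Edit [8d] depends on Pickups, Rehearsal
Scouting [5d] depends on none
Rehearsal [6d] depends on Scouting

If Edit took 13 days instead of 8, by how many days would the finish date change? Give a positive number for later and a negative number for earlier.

Critical path before the change: Scouting→Rehearsal→Edit = 5+6+8 = 19 giving 19 days.
Edit is on the critical path; changing it to 13 makes that path 24 days.
The critical path is still Scouting→Rehearsal→Edit; finish is now 24 days.
Change in finish: 24 − 19 = +5 days.

5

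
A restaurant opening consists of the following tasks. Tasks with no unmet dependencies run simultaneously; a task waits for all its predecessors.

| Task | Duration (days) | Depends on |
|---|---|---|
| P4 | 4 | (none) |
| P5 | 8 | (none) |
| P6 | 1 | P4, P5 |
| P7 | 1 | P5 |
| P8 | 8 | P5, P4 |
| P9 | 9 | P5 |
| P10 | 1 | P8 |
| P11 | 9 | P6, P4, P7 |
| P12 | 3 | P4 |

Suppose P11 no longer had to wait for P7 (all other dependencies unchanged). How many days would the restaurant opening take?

With the dependency in place, P5→P6→P11 = 8+1+9 = 18 sets the finish at 18 days.
Dropping P7→P11 doesn't change P11's earliest start (9); another predecessor still binds.
New critical path: P5→P6→P11 = 8+1+9 = 18 ⇒ 18 days.

18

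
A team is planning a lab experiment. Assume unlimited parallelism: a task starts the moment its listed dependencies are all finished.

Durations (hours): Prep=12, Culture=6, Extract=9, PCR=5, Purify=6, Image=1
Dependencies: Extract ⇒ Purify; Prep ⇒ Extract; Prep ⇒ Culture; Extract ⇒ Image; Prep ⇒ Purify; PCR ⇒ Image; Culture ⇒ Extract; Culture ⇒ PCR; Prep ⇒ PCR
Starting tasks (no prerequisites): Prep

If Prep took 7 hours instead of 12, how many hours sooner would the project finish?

Critical path before the change: Prep→Culture→Extract→Purify = 12+6+9+6 = 33 giving 33 hours.
Prep is on the critical path; changing it to 7 makes that path 28 hours.
That remains the longest chain; total 28 hours.
Change in finish: 28 − 33 = -5 hours.

5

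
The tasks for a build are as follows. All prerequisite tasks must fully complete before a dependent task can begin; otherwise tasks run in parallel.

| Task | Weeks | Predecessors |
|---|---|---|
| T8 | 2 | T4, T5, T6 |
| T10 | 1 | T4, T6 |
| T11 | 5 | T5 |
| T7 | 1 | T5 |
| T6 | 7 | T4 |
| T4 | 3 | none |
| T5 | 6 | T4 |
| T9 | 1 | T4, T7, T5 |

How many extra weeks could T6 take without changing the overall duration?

2

T4→T5→T11 = 3+6+5 = 14 sets the makespan at 14 weeks.
Longest path through T6: 12 weeks (earliest finish 10, latest finish 12).
Slack of T6 = 5 − 3 = 2 weeks.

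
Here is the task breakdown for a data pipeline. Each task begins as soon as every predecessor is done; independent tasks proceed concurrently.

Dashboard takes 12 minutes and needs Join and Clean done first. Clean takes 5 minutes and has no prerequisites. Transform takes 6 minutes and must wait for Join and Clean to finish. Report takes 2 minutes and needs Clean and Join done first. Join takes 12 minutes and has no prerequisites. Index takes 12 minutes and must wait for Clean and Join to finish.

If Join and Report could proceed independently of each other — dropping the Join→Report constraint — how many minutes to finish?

24

Before: longest chain Join→Index = 12+12 = 24, finish 24.
Without Join→Report, Report's earliest start moves from 12 to 5.
New critical path: Join→Index = 12+12 = 24 ⇒ 24 minutes.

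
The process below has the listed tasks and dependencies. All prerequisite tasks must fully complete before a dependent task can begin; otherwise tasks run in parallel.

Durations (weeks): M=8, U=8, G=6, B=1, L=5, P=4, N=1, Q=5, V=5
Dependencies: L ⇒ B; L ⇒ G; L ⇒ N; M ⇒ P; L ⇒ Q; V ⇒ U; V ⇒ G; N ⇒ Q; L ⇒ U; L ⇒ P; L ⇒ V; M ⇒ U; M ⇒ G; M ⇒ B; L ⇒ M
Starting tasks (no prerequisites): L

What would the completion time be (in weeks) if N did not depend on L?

21

With the dependency in place, L→M→U = 5+8+8 = 21 sets the finish at 21 weeks.
Without L→N, N's earliest start moves from 5 to 0.
The longest chain is now L→M→U = 5+8+8 = 21, so the process takes 21 weeks.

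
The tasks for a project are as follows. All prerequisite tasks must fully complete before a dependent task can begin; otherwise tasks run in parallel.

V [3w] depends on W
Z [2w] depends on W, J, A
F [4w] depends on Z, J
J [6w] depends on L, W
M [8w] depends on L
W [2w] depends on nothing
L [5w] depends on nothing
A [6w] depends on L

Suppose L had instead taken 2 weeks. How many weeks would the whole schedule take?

14

Actual critical path: L→A→Z→F = 5+6+2+4 = 17 ⇒ 17 weeks.
Since L is critical, the -3 change carries straight to that chain (now 14 weeks).
Now W→J→Z→F = 2+6+2+4 = 14 is longest, so the finish becomes 14 weeks.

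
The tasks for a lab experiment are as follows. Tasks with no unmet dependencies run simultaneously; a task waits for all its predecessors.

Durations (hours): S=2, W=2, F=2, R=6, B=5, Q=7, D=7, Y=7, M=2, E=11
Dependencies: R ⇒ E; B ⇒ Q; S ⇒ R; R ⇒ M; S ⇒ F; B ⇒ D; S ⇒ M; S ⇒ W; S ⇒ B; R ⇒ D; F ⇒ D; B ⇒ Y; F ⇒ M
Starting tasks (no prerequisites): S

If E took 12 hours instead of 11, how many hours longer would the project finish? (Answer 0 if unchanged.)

As given, the longest chain is S→R→E = 2+6+11 = 19, so the finish is 19 hours.
Since E is critical, the +1 change carries straight to that chain (now 20 hours).
No other chain overtakes it, so the finish is 20 hours.
Change in finish: 20 − 19 = +1 hours.

1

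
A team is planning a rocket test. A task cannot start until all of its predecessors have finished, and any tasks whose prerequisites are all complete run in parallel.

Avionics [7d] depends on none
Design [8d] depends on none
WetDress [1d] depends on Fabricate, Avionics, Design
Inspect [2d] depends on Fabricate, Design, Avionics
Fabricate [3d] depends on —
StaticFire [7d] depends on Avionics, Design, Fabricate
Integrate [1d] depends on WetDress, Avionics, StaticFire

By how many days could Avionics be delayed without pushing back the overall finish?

1

Design→StaticFire→Integrate = 8+7+1 = 16 sets the makespan at 16 days.
Avionics finishes as early as 7 and must finish by 8.
Slack of Avionics = 1 − 0 = 1 day.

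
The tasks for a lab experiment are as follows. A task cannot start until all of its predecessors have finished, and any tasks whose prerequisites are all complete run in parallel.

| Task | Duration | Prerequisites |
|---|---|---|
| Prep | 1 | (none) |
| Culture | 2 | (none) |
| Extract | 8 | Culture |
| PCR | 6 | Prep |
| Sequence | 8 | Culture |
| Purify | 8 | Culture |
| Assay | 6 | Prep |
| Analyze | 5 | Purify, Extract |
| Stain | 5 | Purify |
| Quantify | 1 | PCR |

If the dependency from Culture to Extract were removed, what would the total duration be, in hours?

15

With the dependency in place, Culture→Extract→Analyze = 2+8+5 = 15 sets the finish at 15 hours.
Without Culture→Extract, Extract's earliest start moves from 2 to 0.
The longest chain is now Culture→Purify→Analyze = 2+8+5 = 15, so the plan takes 15 hours.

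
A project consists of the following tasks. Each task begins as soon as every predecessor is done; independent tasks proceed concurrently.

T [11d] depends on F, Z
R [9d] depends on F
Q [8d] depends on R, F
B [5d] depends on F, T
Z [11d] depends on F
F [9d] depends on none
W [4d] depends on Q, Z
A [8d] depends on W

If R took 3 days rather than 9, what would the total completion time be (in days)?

As given, the longest chain is F→R→Q→W→A = 9+9+8+4+8 = 38, so the finish is 38 days.
R is on the critical path; changing it to 3 makes that path 32 days.
New critical path: F→Z→T→B = 9+11+11+5 = 36 ⇒ 36 days.

36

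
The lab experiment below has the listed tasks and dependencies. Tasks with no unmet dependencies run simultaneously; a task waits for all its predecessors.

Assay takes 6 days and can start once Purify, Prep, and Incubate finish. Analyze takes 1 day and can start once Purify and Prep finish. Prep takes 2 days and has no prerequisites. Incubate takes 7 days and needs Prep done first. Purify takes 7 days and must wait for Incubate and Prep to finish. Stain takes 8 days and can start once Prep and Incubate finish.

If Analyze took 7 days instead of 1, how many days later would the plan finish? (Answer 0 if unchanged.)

1

Critical path before the change: Prep→Incubate→Purify→Assay = 2+7+7+6 = 22 giving 22 days.
The longest path through Analyze is only 17 days, so Analyze has float 5.
The binding chain switches to Prep→Incubate→Purify→Analyze = 2+7+7+7 = 23; finish 23 days.
Change in finish: 23 − 22 = +1 days.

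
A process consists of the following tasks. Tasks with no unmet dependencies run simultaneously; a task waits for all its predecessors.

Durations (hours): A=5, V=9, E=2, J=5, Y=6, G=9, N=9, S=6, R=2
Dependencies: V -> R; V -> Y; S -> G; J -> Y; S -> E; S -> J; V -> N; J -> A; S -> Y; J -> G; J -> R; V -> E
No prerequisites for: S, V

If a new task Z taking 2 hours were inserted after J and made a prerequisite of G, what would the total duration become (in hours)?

Originally the project takes 20 hours.
With Z inserted, G now waits for max(S, J, Z).
New critical path: S→J→Z→G = 6+5+2+9 = 22 ⇒ 22 hours.

22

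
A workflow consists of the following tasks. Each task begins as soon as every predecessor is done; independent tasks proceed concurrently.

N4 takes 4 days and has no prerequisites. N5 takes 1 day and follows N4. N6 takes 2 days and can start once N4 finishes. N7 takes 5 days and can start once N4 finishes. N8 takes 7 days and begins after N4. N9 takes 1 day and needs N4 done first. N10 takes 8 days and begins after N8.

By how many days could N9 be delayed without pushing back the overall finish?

14

N4→N8→N10 = 4+7+8 = 19 sets the makespan at 19 days.
The longest chain containing N9 totals 5 days.
So N9 can slip 19 − 5 = 14 days.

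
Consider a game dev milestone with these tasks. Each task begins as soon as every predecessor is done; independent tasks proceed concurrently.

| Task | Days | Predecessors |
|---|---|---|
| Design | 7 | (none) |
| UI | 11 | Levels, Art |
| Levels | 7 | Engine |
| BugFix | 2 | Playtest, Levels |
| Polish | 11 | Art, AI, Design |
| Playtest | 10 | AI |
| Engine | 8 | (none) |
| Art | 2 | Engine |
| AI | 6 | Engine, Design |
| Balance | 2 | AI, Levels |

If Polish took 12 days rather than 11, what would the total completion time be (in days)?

26

As given, the longest chain is Engine→Levels→UI = 8+7+11 = 26, so the finish is 26 days.
Polish is off the critical path — its longest chain is 25 days, giving 1 of slack.
No other chain overtakes it, so the finish is 26 days.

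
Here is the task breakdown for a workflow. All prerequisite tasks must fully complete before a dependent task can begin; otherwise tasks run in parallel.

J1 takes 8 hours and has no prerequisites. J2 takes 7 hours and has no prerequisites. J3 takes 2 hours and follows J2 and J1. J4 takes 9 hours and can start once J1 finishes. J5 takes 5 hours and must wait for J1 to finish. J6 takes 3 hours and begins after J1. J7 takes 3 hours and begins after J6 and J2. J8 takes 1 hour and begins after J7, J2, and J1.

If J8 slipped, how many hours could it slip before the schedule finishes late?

The longest chain is J1→J4 = 8+9 = 17; overall finish 17 hours.
Longest path through J8: 15 hours (earliest finish 15, latest finish 17).
Slack of J8 = 16 − 14 = 2 hours.

2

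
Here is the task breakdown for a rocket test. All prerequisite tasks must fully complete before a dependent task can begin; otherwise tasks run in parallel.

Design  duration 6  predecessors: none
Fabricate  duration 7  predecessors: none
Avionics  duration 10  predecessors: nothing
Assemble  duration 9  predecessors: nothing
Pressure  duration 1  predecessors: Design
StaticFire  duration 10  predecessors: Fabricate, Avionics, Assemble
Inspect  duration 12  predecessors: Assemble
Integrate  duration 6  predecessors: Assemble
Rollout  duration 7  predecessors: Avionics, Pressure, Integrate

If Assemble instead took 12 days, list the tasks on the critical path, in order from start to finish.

Assemble, Integrate, Rollout

As given, the longest chain is Assemble→Integrate→Rollout = 9+6+7 = 22, so the finish is 22 days.
Since Assemble is critical, the +3 change carries straight to that chain (now 25 days).
The critical path is still Assemble→Integrate→Rollout; finish is now 25 days.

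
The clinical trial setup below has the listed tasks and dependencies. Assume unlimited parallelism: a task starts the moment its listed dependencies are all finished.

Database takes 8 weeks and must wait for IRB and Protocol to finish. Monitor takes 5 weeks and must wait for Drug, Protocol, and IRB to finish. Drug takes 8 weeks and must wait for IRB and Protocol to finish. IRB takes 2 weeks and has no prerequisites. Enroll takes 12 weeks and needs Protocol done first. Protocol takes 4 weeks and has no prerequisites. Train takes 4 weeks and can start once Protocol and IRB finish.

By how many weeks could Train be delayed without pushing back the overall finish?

Protocol→Drug→Monitor = 4+8+5 = 17 sets the makespan at 17 weeks.
Longest path through Train: 8 weeks (earliest finish 8, latest finish 17).
Slack of Train = 13 − 4 = 9 weeks.

9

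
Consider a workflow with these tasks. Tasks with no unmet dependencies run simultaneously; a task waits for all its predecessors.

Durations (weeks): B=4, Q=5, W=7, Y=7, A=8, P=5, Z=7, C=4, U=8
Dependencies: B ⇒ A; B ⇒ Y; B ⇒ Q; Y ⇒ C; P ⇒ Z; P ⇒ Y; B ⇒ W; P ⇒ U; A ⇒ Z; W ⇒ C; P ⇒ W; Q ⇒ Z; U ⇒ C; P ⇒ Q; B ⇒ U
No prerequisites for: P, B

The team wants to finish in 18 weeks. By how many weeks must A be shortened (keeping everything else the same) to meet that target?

1

Current finish: 19 weeks; target: 18.
A is on every critical path, so each week cut from A cuts the finish by one (this holds down to a finish of 17).
Need 19 − 18 = 1 week off A → A becomes 7 weeks, finish becomes 18.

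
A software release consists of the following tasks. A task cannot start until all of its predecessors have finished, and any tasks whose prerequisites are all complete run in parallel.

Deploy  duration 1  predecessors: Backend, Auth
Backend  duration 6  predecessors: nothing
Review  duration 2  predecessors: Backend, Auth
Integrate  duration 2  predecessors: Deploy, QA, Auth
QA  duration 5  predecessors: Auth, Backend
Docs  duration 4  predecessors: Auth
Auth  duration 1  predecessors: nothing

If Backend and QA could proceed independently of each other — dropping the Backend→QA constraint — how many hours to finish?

9

Original critical path: Backend→QA→Integrate = 6+5+2 = 13 ⇒ 13 hours.
Without Backend→QA, QA's earliest start moves from 6 to 1.
The longest chain is now Backend→Deploy→Integrate = 6+1+2 = 9, so the schedule takes 9 hours.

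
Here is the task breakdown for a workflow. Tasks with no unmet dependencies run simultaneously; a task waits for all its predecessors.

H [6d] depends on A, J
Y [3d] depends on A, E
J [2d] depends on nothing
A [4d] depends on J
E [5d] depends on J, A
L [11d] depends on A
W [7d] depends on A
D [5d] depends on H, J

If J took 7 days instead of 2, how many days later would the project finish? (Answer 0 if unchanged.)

As given, the longest chain is J→A→H→D = 2+4+6+5 = 17, so the finish is 17 days.
J is on the critical path; changing it to 7 makes that path 22 days.
The critical path is still J→A→H→D; finish is now 22 days.
Change in finish: 22 − 17 = +5 days.

5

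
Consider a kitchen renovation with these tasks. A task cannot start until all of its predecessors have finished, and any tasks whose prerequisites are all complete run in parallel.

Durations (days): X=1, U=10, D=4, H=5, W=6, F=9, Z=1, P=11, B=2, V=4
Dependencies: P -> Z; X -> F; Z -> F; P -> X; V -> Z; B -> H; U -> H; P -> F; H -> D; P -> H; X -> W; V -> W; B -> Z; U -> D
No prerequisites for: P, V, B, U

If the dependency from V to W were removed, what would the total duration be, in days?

Original critical path: P→X→F = 11+1+9 = 21 ⇒ 21 days.
Dropping V→W doesn't change W's earliest start (12); another predecessor still binds.
After: P→X→F = 11+1+9 = 21 → 21 days.

21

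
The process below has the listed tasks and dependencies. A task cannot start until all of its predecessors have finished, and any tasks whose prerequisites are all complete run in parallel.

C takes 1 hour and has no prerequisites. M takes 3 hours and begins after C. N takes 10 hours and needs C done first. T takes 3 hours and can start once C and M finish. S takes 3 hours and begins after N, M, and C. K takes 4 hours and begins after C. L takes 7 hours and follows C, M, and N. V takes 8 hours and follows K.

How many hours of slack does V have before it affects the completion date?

C→N→L = 1+10+7 = 18 sets the makespan at 18 hours.
V finishes as early as 13 and must finish by 18.
Float = 18 − 13 = 5.

5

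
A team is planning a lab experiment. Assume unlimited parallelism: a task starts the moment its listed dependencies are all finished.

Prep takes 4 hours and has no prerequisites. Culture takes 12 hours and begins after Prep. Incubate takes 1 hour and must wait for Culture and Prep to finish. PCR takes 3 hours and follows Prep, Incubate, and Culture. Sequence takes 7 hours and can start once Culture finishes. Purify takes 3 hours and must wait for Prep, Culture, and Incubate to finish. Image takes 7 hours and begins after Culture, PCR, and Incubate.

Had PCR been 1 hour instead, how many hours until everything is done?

25

The binding path is Prep→Culture→Incubate→PCR→Image = 4+12+1+3+7 = 27; finish at 27 hours.
PCR lies on that path, so at 1 hour the path becomes 25 hours.
The critical path is still Prep→Culture→Incubate→PCR→Image; finish is now 25 hours.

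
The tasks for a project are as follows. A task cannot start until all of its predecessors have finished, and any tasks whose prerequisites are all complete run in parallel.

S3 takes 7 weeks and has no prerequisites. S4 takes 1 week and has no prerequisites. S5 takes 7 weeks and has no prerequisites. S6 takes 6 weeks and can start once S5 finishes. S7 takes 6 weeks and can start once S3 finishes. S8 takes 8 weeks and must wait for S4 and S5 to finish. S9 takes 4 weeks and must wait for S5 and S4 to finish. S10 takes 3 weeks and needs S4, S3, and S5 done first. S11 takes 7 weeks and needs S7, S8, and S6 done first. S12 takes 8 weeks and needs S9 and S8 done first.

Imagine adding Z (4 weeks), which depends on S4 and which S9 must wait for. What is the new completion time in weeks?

Originally the plan takes 23 weeks.
With Z inserted, S9 now waits for max(S5, S4, Z).
New critical path: S5→S8→S12 = 7+8+8 = 23 ⇒ 23 weeks.

23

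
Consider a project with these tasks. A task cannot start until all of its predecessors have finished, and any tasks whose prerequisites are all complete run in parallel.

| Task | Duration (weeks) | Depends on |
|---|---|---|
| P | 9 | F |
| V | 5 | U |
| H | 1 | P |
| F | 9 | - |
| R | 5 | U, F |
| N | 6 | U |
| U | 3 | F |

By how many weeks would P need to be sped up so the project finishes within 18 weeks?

1

Current finish: 19 weeks; target: 18.
P is on every critical path, so each week cut from P cuts the finish by one (this holds down to a finish of 18).
Need 19 − 18 = 1 week off P → P becomes 8 weeks, finish becomes 18.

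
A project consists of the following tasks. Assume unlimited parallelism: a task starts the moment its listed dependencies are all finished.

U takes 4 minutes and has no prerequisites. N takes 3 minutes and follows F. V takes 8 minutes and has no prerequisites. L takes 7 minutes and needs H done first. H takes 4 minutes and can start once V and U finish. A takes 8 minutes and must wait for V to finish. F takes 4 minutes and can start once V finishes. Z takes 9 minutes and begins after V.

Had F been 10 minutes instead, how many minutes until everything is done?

21

Critical path before the change: V→H→L = 8+4+7 = 19 giving 19 minutes.
F is off the critical path — its longest chain is 15 minutes, giving 4 of slack.
Now V→F→N = 8+10+3 = 21 is longest, so the finish becomes 21 minutes.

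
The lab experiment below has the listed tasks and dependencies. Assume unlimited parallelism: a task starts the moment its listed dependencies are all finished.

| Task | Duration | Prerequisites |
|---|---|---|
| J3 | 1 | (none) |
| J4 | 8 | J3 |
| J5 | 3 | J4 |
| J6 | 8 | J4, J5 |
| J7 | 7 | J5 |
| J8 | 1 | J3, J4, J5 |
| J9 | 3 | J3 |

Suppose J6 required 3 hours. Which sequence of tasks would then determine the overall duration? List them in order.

J3, J4, J5, J7

Actual critical path: J3→J4→J5→J6 = 1+8+3+8 = 20 ⇒ 20 hours.
J6 is on the critical path; changing it to 3 makes that path 15 hours.
The binding chain switches to J3→J4→J5→J7 = 1+8+3+7 = 19; finish 19 hours.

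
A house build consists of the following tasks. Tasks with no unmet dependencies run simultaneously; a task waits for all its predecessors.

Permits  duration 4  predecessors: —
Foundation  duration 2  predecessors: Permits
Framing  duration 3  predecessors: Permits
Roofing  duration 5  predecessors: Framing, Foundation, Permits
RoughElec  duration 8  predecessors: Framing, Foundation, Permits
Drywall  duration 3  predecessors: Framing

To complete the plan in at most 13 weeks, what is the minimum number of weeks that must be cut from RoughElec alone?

Current finish: 15 weeks; target: 13.
RoughElec is on every critical path, so each week cut from RoughElec cuts the finish by one (this holds down to a finish of 12).
Need 15 − 13 = 2 weeks off RoughElec → RoughElec becomes 6 weeks, finish becomes 13.

2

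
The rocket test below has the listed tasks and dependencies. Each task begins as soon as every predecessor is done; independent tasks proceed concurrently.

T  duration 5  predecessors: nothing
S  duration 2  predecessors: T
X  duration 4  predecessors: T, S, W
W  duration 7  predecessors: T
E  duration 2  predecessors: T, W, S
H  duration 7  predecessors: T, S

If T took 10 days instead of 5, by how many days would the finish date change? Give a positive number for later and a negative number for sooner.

Critical path before the change: T→W→X = 5+7+4 = 16 giving 16 days.
T lies on that path, so at 10 days the path becomes 21 days.
No other chain overtakes it, so the finish is 21 days.
Change in finish: 21 − 16 = +5 days.

5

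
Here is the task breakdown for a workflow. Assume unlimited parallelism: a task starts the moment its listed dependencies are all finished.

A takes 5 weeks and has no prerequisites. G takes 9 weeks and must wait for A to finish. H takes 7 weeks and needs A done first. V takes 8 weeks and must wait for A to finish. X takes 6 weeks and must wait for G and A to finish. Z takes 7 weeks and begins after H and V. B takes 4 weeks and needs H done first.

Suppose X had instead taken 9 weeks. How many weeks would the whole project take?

23

The binding path is A→G→X = 5+9+6 = 20; finish at 20 weeks.
X is on the critical path; changing it to 9 makes that path 23 weeks.
That remains the longest chain; total 23 weeks.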